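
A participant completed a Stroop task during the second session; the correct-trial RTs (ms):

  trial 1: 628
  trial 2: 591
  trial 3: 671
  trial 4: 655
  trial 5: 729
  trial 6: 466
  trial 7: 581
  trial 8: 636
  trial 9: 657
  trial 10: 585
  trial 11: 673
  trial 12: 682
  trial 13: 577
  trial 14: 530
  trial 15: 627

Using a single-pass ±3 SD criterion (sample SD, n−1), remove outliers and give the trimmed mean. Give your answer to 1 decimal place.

n = 15, ΣRT = 9288, M = 619.200
Σ(x−M)² = 61340.40; s = √(61340.40/14) = 66.193
Cutoffs: 619.200 ± 3·66.193 → [420.6, 817.8]
No RTs fall outside the cutoffs; all 15 retained. Mean = 9288/15 = 619.200

619.2 ms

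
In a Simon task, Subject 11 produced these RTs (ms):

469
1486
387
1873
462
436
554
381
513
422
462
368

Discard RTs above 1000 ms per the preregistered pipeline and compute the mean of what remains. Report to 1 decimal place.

Excluded: 1486, 1873
Retained (n=10): Σ = 4454
Mean = 4454/10 = 445.4000

445.4 ms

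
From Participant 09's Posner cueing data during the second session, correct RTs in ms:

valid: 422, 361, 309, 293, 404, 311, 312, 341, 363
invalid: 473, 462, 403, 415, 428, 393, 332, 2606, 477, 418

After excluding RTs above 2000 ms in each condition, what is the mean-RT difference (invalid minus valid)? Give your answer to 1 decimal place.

invalid: exclude 2606
M(valid) = 3116/9 = 346.222
M(invalid) = 3801/9 = 422.333
Difference = 422.333 − 346.222 = 76.111 ms

76.1 ms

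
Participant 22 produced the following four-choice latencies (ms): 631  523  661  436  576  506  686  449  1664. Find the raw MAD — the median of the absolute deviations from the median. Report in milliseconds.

85 ms

Sorted: 436, 449, 506, 523, 576, 631, 661, 686, 1664 → median = 576
|x − 576|: 55, 53, 85, 140, 0, 70, 110, 127, 1088
Sorted deviations: 0, 53, 55, 70, 85, 110, 127, 140, 1088 → MAD = 85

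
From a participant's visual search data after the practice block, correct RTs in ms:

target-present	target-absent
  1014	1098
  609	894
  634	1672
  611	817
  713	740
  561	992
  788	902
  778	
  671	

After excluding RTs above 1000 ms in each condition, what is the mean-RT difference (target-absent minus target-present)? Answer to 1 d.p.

target-present: exclude 1014
target-absent: exclude 1098, 1672
M(target-present) = 5365/8 = 670.625
M(target-absent) = 4345/5 = 869.000
Difference = 869.000 − 670.625 = 198.375 ms

198.4 ms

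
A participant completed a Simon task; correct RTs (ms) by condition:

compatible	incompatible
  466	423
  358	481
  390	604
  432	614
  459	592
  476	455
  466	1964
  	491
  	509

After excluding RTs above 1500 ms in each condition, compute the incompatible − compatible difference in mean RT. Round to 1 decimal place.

incompatible: exclude 1964
M(compatible) = 3047/7 = 435.286
M(incompatible) = 4169/8 = 521.125
Difference = 521.125 − 435.286 = 85.839 ms

85.8 ms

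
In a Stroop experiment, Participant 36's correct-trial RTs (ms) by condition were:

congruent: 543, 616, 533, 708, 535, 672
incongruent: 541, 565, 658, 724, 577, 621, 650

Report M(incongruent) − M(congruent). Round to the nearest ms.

M(congruent) = 3607/6 = 601.167
M(incongruent) = 4336/7 = 619.429
Difference = 619.429 − 601.167 = 18.262 ms

18 ms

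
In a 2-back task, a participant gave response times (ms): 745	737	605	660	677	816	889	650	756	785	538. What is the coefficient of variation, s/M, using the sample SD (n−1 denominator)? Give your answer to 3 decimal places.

0.140

n = 11, Σ = 7858, M = 714.3636
Σ(x−M)² = 100560.545; s = √(100560.545/10) = 100.2799
CV = 100.2799 / 714.3636 = 0.14038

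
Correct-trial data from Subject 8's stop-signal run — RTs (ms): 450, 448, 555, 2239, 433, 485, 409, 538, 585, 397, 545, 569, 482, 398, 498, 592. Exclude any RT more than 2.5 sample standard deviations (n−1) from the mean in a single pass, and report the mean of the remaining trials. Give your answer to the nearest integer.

492 ms

n = 16, ΣRT = 9623, M = 601.438
Σ(x−M)² = 2925971.94; s = √(2925971.94/15) = 441.661
Cutoffs: 601.438 ± 2.5·441.661 → [-502.7, 1705.6]
Outside: 2239 → excluded.
Retained (n=15): Σ = 7384, mean = 7384/15 = 492.267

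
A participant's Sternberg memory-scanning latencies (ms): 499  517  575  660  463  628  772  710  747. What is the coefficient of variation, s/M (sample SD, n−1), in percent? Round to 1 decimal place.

18.1%

n = 9, Σ = 5571, M = 619.0000
Σ(x−M)² = 100912.000; s = √(100912.000/8) = 112.3121
CV = 112.3121 / 619.0000 = 0.18144 = 18.144%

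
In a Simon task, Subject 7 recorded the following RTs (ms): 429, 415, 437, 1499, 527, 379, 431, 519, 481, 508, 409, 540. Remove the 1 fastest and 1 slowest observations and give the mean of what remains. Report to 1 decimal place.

Sorted: 379, 409, 415, 429, 431, 437, 481, 508, 519, 527, 540, 1499
Drop lowest 1 (379) and highest 1 (1499)
Remaining (n=10): Σ = 4696, mean = 4696/10 = 469.600

469.6 ms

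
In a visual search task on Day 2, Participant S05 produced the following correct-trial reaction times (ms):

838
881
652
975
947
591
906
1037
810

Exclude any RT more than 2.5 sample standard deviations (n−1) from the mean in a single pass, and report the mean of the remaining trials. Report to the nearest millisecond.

n = 9, ΣRT = 7637, M = 848.556
Σ(x−M)² = 172110.22; s = √(172110.22/8) = 146.676
Cutoffs: 848.556 ± 2.5·146.676 → [481.9, 1215.2]
No RTs fall outside the cutoffs; all 9 retained. Mean = 7637/9 = 848.556

849 ms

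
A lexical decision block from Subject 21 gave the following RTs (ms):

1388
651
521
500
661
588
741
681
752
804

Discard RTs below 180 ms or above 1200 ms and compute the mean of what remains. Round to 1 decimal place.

655.4 ms

Excluded: 1388
Retained (n=9): Σ = 5899
Mean = 5899/9 = 655.4444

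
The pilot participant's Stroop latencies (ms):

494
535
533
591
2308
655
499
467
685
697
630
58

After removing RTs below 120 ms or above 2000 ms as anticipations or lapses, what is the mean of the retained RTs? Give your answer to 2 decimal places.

578.60 ms

Excluded: 58, 2308
Retained (n=10): Σ = 5786
Mean = 5786/10 = 578.6000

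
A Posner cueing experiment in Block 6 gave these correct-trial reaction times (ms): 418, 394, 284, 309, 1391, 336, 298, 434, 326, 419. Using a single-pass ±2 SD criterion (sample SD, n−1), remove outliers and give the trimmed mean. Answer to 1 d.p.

357.6 ms

n = 10, ΣRT = 4609, M = 460.900
Σ(x−M)² = 988582.90; s = √(988582.90/9) = 331.425
Cutoffs: 460.900 ± 2·331.425 → [-202.0, 1123.8]
Outside: 1391 → excluded.
Retained (n=9): Σ = 3218, mean = 3218/9 = 357.556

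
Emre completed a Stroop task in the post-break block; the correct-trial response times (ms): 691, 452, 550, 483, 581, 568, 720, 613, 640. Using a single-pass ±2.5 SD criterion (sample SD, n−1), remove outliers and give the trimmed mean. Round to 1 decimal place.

n = 9, ΣRT = 5298, M = 588.667
Σ(x−M)² = 62772.00; s = √(62772.00/8) = 88.580
Cutoffs: 588.667 ± 2.5·88.580 → [367.2, 810.1]
No RTs fall outside the cutoffs; all 9 retained. Mean = 5298/9 = 588.667

588.7 ms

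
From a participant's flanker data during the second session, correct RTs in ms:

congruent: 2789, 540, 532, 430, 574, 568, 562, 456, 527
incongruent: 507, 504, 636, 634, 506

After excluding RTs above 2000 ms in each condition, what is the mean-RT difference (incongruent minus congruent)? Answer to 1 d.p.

congruent: exclude 2789
M(congruent) = 4189/8 = 523.625
M(incongruent) = 2787/5 = 557.400
Difference = 557.400 − 523.625 = 33.775 ms

33.8 ms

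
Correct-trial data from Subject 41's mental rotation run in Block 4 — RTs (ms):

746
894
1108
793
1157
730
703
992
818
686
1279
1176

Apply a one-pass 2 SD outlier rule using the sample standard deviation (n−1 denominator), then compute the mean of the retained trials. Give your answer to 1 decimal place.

923.5 ms

n = 12, ΣRT = 11082, M = 923.500
Σ(x−M)² = 486397.00; s = √(486397.00/11) = 210.281
Cutoffs: 923.500 ± 2·210.281 → [502.9, 1344.1]
No RTs fall outside the cutoffs; all 12 retained. Mean = 11082/12 = 923.500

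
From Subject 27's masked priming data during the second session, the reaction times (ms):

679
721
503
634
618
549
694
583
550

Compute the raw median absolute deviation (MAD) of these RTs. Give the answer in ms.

68 ms

Sorted: 503, 549, 550, 583, 618, 634, 679, 694, 721 → median = 618
|x − 618|: 61, 103, 115, 16, 0, 69, 76, 35, 68
Sorted deviations: 0, 16, 35, 61, 68, 69, 76, 103, 115 → MAD = 68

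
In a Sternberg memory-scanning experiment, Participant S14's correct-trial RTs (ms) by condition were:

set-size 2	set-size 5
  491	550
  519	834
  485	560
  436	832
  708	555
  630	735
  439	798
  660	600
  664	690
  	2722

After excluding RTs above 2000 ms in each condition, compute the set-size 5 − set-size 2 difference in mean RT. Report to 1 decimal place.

124.7 ms

set-size 5: exclude 2722
M(set-size 2) = 5032/9 = 559.111
M(set-size 5) = 6154/9 = 683.778
Difference = 683.778 − 559.111 = 124.667 ms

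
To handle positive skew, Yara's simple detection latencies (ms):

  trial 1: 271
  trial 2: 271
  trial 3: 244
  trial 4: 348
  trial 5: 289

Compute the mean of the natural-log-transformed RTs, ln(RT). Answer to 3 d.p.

5.644

ln(RT): 5.6021, 5.6021, 5.4972, 5.8522, 5.6664
Σ ln(RT) = 28.2200
Mean = 28.2200/5 = 5.64401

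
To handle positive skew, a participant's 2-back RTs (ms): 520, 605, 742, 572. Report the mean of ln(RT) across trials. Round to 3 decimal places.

ln(RT): 6.2538, 6.4052, 6.6093, 6.3491
Σ ln(RT) = 25.6175
Mean = 25.6175/4 = 6.40439

6.404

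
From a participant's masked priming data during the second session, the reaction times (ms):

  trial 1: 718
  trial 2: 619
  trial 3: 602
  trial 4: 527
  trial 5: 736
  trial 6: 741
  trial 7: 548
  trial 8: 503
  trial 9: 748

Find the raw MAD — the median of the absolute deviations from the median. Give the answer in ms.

Sorted: 503, 527, 548, 602, 619, 718, 736, 741, 748 → median = 619
|x − 619|: 99, 0, 17, 92, 117, 122, 71, 116, 129
Sorted deviations: 0, 17, 71, 92, 99, 116, 117, 122, 129 → MAD = 99

99 ms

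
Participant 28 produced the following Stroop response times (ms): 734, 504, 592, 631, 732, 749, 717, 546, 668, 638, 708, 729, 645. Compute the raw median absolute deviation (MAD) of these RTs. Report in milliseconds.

Sorted: 504, 546, 592, 631, 638, 645, 668, 708, 717, 729, 732, 734, 749 → median = 668
|x − 668|: 66, 164, 76, 37, 64, 81, 49, 122, 0, 30, 40, 61, 23
Sorted deviations: 0, 23, 30, 37, 40, 49, 61, 64, 66, 76, 81, 122, 164 → MAD = 61

61 ms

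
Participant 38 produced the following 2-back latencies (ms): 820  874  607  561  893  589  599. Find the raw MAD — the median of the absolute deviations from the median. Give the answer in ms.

Sorted: 561, 589, 599, 607, 820, 874, 893 → median = 607
|x − 607|: 213, 267, 0, 46, 286, 18, 8
Sorted deviations: 0, 8, 18, 46, 213, 267, 286 → MAD = 46

46 ms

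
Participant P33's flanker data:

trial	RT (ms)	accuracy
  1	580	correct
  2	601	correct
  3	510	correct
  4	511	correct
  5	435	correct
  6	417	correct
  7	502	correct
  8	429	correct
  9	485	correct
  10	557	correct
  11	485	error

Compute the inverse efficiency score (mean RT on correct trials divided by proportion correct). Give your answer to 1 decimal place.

553.0 ms

Correct trials (n=10): 580, 601, 510, 511, 435, 417, 502, 429, 485, 557
Mean correct RT = 5027/10 = 502.7000 ms
Proportion correct = 10/11
IES = 502.7000 / (10/11) = 552.970 ms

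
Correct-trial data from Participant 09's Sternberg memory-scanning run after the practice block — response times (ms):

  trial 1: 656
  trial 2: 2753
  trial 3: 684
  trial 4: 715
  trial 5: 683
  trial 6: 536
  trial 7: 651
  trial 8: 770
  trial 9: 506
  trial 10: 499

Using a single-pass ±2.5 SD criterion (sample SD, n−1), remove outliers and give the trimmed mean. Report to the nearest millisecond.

n = 10, ΣRT = 8453, M = 845.300
Σ(x−M)² = 4118628.10; s = √(4118628.10/9) = 676.480
Cutoffs: 845.300 ± 2.5·676.480 → [-845.9, 2536.5]
Outside: 2753 → excluded.
Retained (n=9): Σ = 5700, mean = 5700/9 = 633.333

633 ms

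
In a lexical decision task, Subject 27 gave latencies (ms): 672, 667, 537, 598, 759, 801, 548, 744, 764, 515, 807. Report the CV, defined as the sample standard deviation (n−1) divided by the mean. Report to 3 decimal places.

n = 11, Σ = 7412, M = 673.8182
Σ(x−M)² = 119797.636; s = √(119797.636/10) = 109.4521
CV = 109.4521 / 673.8182 = 0.16244

0.162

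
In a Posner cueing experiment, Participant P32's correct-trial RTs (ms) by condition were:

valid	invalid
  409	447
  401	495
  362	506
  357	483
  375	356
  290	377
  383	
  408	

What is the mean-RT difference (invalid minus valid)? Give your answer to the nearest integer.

71 ms

M(valid) = 2985/8 = 373.125
M(invalid) = 2664/6 = 444.000
Difference = 444.000 − 373.125 = 70.875 ms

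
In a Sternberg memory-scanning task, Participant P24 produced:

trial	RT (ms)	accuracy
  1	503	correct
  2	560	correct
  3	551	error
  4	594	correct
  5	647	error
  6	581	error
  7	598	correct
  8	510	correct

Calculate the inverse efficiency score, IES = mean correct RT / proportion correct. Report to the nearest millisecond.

Correct trials (n=5): 503, 560, 594, 598, 510
Mean correct RT = 2765/5 = 553.0000 ms
Proportion correct = 5/8
IES = 553.0000 / (5/8) = 884.800 ms

885 ms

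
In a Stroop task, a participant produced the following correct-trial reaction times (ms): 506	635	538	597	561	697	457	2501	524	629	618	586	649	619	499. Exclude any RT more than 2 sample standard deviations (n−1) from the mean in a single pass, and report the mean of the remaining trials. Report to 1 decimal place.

579.6 ms

n = 15, ΣRT = 10616, M = 707.733
Σ(x−M)² = 3505096.93; s = √(3505096.93/14) = 500.364
Cutoffs: 707.733 ± 2·500.364 → [-293.0, 1708.5]
Outside: 2501 → excluded.
Retained (n=14): Σ = 8115, mean = 8115/14 = 579.643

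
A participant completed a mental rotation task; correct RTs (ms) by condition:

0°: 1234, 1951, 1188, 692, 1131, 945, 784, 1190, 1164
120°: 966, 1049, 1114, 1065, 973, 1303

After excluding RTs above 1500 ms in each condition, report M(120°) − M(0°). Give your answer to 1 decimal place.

37.3 ms

0°: exclude 1951
M(0°) = 8328/8 = 1041.000
M(120°) = 6470/6 = 1078.333
Difference = 1078.333 − 1041.000 = 37.333 ms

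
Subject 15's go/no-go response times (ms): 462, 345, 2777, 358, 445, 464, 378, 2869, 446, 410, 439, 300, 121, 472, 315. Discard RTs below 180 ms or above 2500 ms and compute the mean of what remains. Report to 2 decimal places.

Excluded: 121, 2777, 2869
Retained (n=12): Σ = 4834
Mean = 4834/12 = 402.8333

402.83 ms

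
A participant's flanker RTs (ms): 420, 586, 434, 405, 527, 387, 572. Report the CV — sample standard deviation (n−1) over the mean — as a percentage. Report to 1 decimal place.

n = 7, Σ = 3331, M = 475.8571
Σ(x−M)² = 41778.857; s = √(41778.857/6) = 83.4454
CV = 83.4454 / 475.8571 = 0.17536 = 17.536%

17.5%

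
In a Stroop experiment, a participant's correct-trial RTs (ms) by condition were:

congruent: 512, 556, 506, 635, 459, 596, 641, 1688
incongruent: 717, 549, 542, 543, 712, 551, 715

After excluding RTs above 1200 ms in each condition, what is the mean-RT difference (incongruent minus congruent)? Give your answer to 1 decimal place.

congruent: exclude 1688
M(congruent) = 3905/7 = 557.857
M(incongruent) = 4329/7 = 618.429
Difference = 618.429 − 557.857 = 60.571 ms

60.6 ms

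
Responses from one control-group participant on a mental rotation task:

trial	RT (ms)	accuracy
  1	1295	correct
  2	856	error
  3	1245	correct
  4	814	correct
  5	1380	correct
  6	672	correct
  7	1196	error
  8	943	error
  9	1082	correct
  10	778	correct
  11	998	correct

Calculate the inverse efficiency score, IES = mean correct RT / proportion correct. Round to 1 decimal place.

1420.4 ms

Correct trials (n=8): 1295, 1245, 814, 1380, 672, 1082, 778, 998
Mean correct RT = 8264/8 = 1033.0000 ms
Proportion correct = 8/11
IES = 1033.0000 / (8/11) = 1420.375 ms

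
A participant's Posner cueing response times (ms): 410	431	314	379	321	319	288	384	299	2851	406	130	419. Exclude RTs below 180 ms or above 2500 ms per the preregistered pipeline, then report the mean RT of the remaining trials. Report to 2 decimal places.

Excluded: 130, 2851
Retained (n=11): Σ = 3970
Mean = 3970/11 = 360.9091

360.91 ms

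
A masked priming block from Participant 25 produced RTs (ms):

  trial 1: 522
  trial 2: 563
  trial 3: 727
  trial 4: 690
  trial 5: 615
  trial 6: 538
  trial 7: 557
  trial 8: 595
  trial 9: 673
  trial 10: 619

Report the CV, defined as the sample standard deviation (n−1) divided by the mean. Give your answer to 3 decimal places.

0.112

n = 10, Σ = 6099, M = 609.9000
Σ(x−M)² = 42334.900; s = √(42334.900/9) = 68.5848
CV = 68.5848 / 609.9000 = 0.11245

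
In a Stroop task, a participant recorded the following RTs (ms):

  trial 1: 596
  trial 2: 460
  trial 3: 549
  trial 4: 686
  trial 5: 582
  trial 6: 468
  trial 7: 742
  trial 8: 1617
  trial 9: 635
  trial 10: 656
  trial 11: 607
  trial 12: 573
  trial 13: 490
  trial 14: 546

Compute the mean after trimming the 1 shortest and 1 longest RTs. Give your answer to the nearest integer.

594 ms

Sorted: 460, 468, 490, 546, 549, 573, 582, 596, 607, 635, 656, 686, 742, 1617
Drop lowest 1 (460) and highest 1 (1617)
Remaining (n=12): Σ = 7130, mean = 7130/12 = 594.167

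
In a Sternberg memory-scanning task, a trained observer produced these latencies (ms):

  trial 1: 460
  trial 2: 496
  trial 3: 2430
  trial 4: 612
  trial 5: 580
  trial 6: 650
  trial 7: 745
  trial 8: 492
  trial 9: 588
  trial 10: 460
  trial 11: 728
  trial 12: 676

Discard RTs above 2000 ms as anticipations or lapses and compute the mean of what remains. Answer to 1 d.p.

589.7 ms

Excluded: 2430
Retained (n=11): Σ = 6487
Mean = 6487/11 = 589.7273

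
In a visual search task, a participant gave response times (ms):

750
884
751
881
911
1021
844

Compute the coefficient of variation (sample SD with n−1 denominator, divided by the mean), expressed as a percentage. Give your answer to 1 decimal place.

n = 7, Σ = 6042, M = 863.1429
Σ(x−M)² = 53706.857; s = √(53706.857/6) = 94.6105
CV = 94.6105 / 863.1429 = 0.10961 = 10.961%

11.0%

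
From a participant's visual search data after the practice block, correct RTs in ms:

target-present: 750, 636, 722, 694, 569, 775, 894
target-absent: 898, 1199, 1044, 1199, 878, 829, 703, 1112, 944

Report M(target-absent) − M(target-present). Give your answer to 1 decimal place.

M(target-present) = 5040/7 = 720.000
M(target-absent) = 8806/9 = 978.444
Difference = 978.444 − 720.000 = 258.444 ms

258.4 ms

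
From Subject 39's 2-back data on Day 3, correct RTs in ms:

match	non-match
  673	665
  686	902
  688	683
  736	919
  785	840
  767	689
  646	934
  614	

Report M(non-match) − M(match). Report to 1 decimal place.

105.2 ms

M(match) = 5595/8 = 699.375
M(non-match) = 5632/7 = 804.571
Difference = 804.571 − 699.375 = 105.196 ms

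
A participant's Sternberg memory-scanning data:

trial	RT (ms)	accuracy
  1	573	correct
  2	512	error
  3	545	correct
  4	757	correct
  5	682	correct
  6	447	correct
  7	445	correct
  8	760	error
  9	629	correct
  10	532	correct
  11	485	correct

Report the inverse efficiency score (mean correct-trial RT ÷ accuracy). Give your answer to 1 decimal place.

691.9 ms

Correct trials (n=9): 573, 545, 757, 682, 447, 445, 629, 532, 485
Mean correct RT = 5095/9 = 566.1111 ms
Proportion correct = 9/11
IES = 566.1111 / (9/11) = 691.914 ms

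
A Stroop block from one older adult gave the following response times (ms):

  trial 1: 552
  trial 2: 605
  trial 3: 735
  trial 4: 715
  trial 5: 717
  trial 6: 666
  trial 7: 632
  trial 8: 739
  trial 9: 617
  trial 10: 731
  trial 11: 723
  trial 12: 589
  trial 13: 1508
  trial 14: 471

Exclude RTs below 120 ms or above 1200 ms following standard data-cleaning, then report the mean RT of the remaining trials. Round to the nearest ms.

Excluded: 1508
Retained (n=13): Σ = 8492
Mean = 8492/13 = 653.2308

653 ms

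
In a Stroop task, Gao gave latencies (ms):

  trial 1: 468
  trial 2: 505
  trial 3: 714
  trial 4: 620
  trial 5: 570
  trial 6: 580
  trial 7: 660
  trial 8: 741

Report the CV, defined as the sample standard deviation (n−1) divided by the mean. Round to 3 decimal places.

0.158

n = 8, Σ = 4858, M = 607.2500
Σ(x−M)² = 64205.500; s = √(64205.500/7) = 95.7717
CV = 95.7717 / 607.2500 = 0.15771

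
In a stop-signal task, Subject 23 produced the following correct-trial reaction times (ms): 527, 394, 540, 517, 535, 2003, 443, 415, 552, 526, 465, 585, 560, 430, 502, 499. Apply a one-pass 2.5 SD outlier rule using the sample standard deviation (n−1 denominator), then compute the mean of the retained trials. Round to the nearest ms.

n = 16, ΣRT = 9493, M = 593.312
Σ(x−M)² = 2165581.44; s = √(2165581.44/15) = 379.963
Cutoffs: 593.312 ± 2.5·379.963 → [-356.6, 1543.2]
Outside: 2003 → excluded.
Retained (n=15): Σ = 7490, mean = 7490/15 = 499.333

499 ms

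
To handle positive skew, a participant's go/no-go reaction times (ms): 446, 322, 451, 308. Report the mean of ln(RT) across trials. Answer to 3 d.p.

5.929

ln(RT): 6.1003, 5.7746, 6.1115, 5.7301
Σ ln(RT) = 23.7164
Mean = 23.7164/4 = 5.92911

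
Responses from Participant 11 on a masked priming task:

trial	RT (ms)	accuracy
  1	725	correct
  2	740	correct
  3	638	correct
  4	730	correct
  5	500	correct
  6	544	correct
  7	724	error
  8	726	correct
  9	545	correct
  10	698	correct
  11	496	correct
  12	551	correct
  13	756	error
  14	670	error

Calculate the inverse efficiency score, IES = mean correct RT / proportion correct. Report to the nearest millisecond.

798 ms

Correct trials (n=11): 725, 740, 638, 730, 500, 544, 726, 545, 698, 496, 551
Mean correct RT = 6893/11 = 626.6364 ms
Proportion correct = 11/14
IES = 626.6364 / (11/14) = 797.537 ms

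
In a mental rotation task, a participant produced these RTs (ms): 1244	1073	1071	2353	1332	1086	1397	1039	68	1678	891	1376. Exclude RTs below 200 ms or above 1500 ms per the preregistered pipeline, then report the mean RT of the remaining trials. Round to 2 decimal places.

Excluded: 68, 1678, 2353
Retained (n=9): Σ = 10509
Mean = 10509/9 = 1167.6667

1167.67 ms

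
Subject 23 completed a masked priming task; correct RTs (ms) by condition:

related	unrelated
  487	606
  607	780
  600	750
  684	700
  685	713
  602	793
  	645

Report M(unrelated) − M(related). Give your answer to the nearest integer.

102 ms

M(related) = 3665/6 = 610.833
M(unrelated) = 4987/7 = 712.429
Difference = 712.429 − 610.833 = 101.595 ms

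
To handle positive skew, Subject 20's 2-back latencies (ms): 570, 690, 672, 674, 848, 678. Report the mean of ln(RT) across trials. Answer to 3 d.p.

ln(RT): 6.3456, 6.5367, 6.5103, 6.5132, 6.7429, 6.5191
Σ ln(RT) = 39.1678
Mean = 39.1678/6 = 6.52797

6.528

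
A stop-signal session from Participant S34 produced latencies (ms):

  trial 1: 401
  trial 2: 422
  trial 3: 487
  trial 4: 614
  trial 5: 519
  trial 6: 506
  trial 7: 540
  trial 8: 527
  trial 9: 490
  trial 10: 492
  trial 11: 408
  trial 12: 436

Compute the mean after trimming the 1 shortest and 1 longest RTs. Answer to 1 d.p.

482.7 ms

Sorted: 401, 408, 422, 436, 487, 490, 492, 506, 519, 527, 540, 614
Drop lowest 1 (401) and highest 1 (614)
Remaining (n=10): Σ = 4827, mean = 4827/10 = 482.700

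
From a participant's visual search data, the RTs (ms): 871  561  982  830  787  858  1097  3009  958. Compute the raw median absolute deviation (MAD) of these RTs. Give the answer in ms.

Sorted: 561, 787, 830, 858, 871, 958, 982, 1097, 3009 → median = 871
|x − 871|: 0, 310, 111, 41, 84, 13, 226, 2138, 87
Sorted deviations: 0, 13, 41, 84, 87, 111, 226, 310, 2138 → MAD = 87

87 ms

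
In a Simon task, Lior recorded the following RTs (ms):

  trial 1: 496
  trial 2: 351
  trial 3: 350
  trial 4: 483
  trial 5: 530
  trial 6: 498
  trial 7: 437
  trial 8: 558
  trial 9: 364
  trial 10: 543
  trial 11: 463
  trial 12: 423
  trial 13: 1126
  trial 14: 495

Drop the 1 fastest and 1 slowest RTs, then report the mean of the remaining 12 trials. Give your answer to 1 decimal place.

Sorted: 350, 351, 364, 423, 437, 463, 483, 495, 496, 498, 530, 543, 558, 1126
Drop lowest 1 (350) and highest 1 (1126)
Remaining (n=12): Σ = 5641, mean = 5641/12 = 470.083

470.1 ms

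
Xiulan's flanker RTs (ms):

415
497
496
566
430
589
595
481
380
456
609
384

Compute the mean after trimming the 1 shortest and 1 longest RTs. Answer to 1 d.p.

Sorted: 380, 384, 415, 430, 456, 481, 496, 497, 566, 589, 595, 609
Drop lowest 1 (380) and highest 1 (609)
Remaining (n=10): Σ = 4909, mean = 4909/10 = 490.900

490.9 ms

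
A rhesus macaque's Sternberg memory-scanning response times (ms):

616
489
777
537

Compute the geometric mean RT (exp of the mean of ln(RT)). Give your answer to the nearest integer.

595 ms

ln(RT): 6.4232, 6.1924, 6.6554, 6.2860
Mean ln(RT) = 25.5570/4 = 6.38926
Geometric mean = exp(6.38926) = 595.42 ms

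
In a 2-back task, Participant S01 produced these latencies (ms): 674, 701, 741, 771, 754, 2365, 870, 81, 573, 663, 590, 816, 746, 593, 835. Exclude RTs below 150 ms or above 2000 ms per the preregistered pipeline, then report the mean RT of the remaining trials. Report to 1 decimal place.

717.5 ms

Excluded: 81, 2365
Retained (n=13): Σ = 9327
Mean = 9327/13 = 717.4615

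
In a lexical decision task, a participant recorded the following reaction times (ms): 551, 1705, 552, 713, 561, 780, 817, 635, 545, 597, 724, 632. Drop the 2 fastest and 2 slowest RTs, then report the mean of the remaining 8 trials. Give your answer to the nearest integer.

Sorted: 545, 551, 552, 561, 597, 632, 635, 713, 724, 780, 817, 1705
Drop lowest 2 (545, 551) and highest 2 (817, 1705)
Remaining (n=8): Σ = 5194, mean = 5194/8 = 649.250

649 ms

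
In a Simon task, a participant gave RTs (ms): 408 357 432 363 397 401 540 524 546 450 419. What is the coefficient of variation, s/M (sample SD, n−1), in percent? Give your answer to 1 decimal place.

n = 11, Σ = 4837, M = 439.7273
Σ(x−M)² = 46108.182; s = √(46108.182/10) = 67.9030
CV = 67.9030 / 439.7273 = 0.15442 = 15.442%

15.4%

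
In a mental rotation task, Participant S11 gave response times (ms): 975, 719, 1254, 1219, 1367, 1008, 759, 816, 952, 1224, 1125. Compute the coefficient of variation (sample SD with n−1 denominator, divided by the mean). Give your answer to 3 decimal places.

n = 11, Σ = 11418, M = 1038.0000
Σ(x−M)² = 470974.000; s = √(470974.000/10) = 217.0194
CV = 217.0194 / 1038.0000 = 0.20907

0.209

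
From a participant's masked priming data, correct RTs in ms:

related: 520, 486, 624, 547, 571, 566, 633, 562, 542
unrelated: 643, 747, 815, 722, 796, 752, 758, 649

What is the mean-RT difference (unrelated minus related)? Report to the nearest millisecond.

174 ms

M(related) = 5051/9 = 561.222
M(unrelated) = 5882/8 = 735.250
Difference = 735.250 − 561.222 = 174.028 ms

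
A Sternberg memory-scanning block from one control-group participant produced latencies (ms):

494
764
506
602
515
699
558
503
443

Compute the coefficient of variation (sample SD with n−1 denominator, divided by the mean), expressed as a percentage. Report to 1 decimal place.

18.6%

n = 9, Σ = 5084, M = 564.8889
Σ(x−M)² = 88724.889; s = √(88724.889/8) = 105.3120
CV = 105.3120 / 564.8889 = 0.18643 = 18.643%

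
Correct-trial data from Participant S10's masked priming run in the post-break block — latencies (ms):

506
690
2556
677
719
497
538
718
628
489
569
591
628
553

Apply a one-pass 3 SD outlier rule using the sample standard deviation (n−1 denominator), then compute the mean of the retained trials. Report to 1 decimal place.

600.2 ms

n = 14, ΣRT = 10359, M = 739.929
Σ(x−M)² = 3634358.93; s = √(3634358.93/13) = 528.740
Cutoffs: 739.929 ± 3·528.740 → [-846.3, 2326.1]
Outside: 2556 → excluded.
Retained (n=13): Σ = 7803, mean = 7803/13 = 600.231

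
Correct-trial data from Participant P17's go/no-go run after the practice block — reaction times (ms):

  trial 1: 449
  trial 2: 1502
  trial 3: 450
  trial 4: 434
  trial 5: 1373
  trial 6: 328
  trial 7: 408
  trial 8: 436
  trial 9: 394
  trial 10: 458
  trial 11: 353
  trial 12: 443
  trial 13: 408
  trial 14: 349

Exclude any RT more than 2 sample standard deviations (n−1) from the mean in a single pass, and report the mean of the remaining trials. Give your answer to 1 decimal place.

n = 14, ΣRT = 7785, M = 556.071
Σ(x−M)² = 1842840.93; s = √(1842840.93/13) = 376.506
Cutoffs: 556.071 ± 2·376.506 → [-196.9, 1309.1]
Outside: 1373, 1502 → excluded.
Retained (n=12): Σ = 4910, mean = 4910/12 = 409.167

409.2 ms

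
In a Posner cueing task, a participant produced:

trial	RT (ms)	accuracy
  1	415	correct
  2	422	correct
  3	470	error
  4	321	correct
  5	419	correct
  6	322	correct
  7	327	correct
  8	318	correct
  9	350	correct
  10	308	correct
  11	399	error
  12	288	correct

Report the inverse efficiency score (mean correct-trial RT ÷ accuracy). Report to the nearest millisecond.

Correct trials (n=10): 415, 422, 321, 419, 322, 327, 318, 350, 308, 288
Mean correct RT = 3490/10 = 349.0000 ms
Proportion correct = 10/12
IES = 349.0000 / (10/12) = 418.800 ms

419 ms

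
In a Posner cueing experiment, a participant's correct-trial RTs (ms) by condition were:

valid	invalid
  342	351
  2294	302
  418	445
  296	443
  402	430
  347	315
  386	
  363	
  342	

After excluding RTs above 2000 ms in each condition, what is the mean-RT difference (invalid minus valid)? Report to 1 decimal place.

19.0 ms

valid: exclude 2294
M(valid) = 2896/8 = 362.000
M(invalid) = 2286/6 = 381.000
Difference = 381.000 − 362.000 = 19.000 ms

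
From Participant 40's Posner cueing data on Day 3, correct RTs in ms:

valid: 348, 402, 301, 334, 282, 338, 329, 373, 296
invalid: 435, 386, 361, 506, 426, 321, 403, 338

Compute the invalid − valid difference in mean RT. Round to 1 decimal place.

M(valid) = 3003/9 = 333.667
M(invalid) = 3176/8 = 397.000
Difference = 397.000 − 333.667 = 63.333 ms

63.3 ms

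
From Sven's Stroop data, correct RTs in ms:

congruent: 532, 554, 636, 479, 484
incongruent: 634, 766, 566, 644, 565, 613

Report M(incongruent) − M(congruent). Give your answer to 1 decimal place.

M(congruent) = 2685/5 = 537.000
M(incongruent) = 3788/6 = 631.333
Difference = 631.333 − 537.000 = 94.333 ms

94.3 ms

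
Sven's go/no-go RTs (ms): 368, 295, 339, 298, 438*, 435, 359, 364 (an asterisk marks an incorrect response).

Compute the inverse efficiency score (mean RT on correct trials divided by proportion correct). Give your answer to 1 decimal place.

401.3 ms

Correct trials (n=7): 368, 295, 339, 298, 435, 359, 364
Mean correct RT = 2458/7 = 351.1429 ms
Proportion correct = 7/8
IES = 351.1429 / (7/8) = 401.306 ms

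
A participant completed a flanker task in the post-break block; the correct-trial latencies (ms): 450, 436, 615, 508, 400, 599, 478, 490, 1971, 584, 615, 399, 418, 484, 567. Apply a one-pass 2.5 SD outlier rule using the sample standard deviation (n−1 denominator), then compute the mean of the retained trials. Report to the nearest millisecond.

503 ms

n = 15, ΣRT = 9014, M = 600.933
Σ(x−M)² = 2093248.93; s = √(2093248.93/14) = 386.675
Cutoffs: 600.933 ± 2.5·386.675 → [-365.8, 1567.6]
Outside: 1971 → excluded.
Retained (n=14): Σ = 7043, mean = 7043/14 = 503.071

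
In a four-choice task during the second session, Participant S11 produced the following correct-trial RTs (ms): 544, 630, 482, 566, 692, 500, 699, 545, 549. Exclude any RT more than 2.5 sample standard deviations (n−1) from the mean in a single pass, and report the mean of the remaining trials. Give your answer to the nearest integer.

579 ms

n = 9, ΣRT = 5207, M = 578.556
Σ(x−M)² = 48868.22; s = √(48868.22/8) = 78.157
Cutoffs: 578.556 ± 2.5·78.157 → [383.2, 773.9]
No RTs fall outside the cutoffs; all 9 retained. Mean = 5207/9 = 578.556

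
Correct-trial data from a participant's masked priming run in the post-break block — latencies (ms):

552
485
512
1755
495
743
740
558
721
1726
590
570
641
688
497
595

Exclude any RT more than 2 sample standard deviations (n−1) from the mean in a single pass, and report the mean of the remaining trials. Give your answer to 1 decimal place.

599.1 ms

n = 16, ΣRT = 11868, M = 741.750
Σ(x−M)² = 2392223.00; s = √(2392223.00/15) = 399.351
Cutoffs: 741.750 ± 2·399.351 → [-57.0, 1540.5]
Outside: 1726, 1755 → excluded.
Retained (n=14): Σ = 8387, mean = 8387/14 = 599.071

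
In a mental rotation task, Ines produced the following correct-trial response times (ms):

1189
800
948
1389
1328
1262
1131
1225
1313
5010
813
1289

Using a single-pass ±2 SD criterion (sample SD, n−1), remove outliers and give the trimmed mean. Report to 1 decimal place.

n = 12, ΣRT = 17697, M = 1474.750
Σ(x−M)² = 14065668.25; s = √(14065668.25/11) = 1130.795
Cutoffs: 1474.750 ± 2·1130.795 → [-786.8, 3736.3]
Outside: 5010 → excluded.
Retained (n=11): Σ = 12687, mean = 12687/11 = 1153.364

1153.4 ms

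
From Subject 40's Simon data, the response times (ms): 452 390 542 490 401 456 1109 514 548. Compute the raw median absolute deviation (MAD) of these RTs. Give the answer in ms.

Sorted: 390, 401, 452, 456, 490, 514, 542, 548, 1109 → median = 490
|x − 490|: 38, 100, 52, 0, 89, 34, 619, 24, 58
Sorted deviations: 0, 24, 34, 38, 52, 58, 89, 100, 619 → MAD = 52

52 ms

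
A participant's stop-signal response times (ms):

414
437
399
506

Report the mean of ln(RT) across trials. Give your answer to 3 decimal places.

6.080

ln(RT): 6.0259, 6.0799, 5.9890, 6.2265
Σ ln(RT) = 24.3213
Mean = 24.3213/4 = 6.08032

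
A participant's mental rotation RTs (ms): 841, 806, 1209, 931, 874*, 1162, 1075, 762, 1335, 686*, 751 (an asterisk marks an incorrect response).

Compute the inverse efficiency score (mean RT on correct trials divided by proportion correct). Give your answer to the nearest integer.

Correct trials (n=9): 841, 806, 1209, 931, 1162, 1075, 762, 1335, 751
Mean correct RT = 8872/9 = 985.7778 ms
Proportion correct = 9/11
IES = 985.7778 / (9/11) = 1204.840 ms

1205 ms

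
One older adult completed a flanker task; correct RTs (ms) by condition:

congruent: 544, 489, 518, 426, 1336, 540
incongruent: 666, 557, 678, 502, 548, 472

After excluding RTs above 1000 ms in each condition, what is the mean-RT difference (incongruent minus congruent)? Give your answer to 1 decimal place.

congruent: exclude 1336
M(congruent) = 2517/5 = 503.400
M(incongruent) = 3423/6 = 570.500
Difference = 570.500 − 503.400 = 67.100 ms

67.1 ms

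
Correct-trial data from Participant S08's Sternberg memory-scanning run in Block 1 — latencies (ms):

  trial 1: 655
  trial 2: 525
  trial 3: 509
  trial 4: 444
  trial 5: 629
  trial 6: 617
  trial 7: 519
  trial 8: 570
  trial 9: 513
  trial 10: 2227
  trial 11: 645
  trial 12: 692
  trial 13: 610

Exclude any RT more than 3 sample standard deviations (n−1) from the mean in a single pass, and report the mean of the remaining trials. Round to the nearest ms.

577 ms

n = 13, ΣRT = 9155, M = 704.231
Σ(x−M)² = 2573912.31; s = √(2573912.31/12) = 463.134
Cutoffs: 704.231 ± 3·463.134 → [-685.2, 2093.6]
Outside: 2227 → excluded.
Retained (n=12): Σ = 6928, mean = 6928/12 = 577.333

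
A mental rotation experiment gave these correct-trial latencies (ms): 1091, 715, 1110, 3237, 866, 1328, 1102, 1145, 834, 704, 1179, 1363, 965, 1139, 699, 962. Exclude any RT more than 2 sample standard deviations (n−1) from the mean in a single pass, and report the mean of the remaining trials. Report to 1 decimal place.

1013.5 ms

n = 16, ΣRT = 18439, M = 1152.438
Σ(x−M)² = 5282521.94; s = √(5282521.94/15) = 593.438
Cutoffs: 1152.438 ± 2·593.438 → [-34.4, 2339.3]
Outside: 3237 → excluded.
Retained (n=15): Σ = 15202, mean = 15202/15 = 1013.467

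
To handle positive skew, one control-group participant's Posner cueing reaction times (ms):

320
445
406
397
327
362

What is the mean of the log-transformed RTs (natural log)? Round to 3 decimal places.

5.923

ln(RT): 5.7683, 6.0981, 6.0064, 5.9839, 5.7900, 5.8916
Σ ln(RT) = 35.5383
Mean = 35.5383/6 = 5.92305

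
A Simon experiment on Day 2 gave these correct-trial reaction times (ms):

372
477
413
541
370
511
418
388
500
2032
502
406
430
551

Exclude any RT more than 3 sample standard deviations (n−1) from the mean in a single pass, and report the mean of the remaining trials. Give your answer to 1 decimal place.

452.2 ms

n = 14, ΣRT = 7911, M = 565.071
Σ(x−M)² = 2366536.93; s = √(2366536.93/13) = 426.663
Cutoffs: 565.071 ± 3·426.663 → [-714.9, 1845.1]
Outside: 2032 → excluded.
Retained (n=13): Σ = 5879, mean = 5879/13 = 452.231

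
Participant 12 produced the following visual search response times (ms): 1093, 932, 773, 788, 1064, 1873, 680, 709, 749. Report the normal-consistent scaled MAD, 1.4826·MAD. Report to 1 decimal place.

160.1 ms

Sorted: 680, 709, 749, 773, 788, 932, 1064, 1093, 1873 → median = 788
|x − 788| sorted: 0, 15, 39, 79, 108, 144, 276, 305, 1085 → MAD = 108
Robust SD ≈ 1.4826 × 108 = 160.121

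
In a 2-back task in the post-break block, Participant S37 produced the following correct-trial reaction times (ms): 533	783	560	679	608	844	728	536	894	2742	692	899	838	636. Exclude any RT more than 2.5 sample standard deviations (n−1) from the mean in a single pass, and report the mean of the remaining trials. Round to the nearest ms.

710 ms

n = 14, ΣRT = 11972, M = 855.143
Σ(x−M)² = 4044933.71; s = √(4044933.71/13) = 557.807
Cutoffs: 855.143 ± 2.5·557.807 → [-539.4, 2249.7]
Outside: 2742 → excluded.
Retained (n=13): Σ = 9230, mean = 9230/13 = 710.000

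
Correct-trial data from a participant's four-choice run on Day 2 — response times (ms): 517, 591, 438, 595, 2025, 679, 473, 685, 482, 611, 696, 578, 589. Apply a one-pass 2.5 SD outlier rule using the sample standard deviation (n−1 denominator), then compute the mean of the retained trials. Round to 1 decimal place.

577.8 ms

n = 13, ΣRT = 8959, M = 689.154
Σ(x−M)² = 2013995.69; s = √(2013995.69/12) = 409.674
Cutoffs: 689.154 ± 2.5·409.674 → [-335.0, 1713.3]
Outside: 2025 → excluded.
Retained (n=12): Σ = 6934, mean = 6934/12 = 577.833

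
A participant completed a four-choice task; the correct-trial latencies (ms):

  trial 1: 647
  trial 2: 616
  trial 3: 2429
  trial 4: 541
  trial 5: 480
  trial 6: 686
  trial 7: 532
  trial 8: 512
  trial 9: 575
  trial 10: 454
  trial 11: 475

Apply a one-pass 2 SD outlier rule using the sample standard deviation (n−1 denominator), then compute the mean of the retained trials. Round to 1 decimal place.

n = 11, ΣRT = 7947, M = 722.455
Σ(x−M)² = 3257970.73; s = √(3257970.73/10) = 570.786
Cutoffs: 722.455 ± 2·570.786 → [-419.1, 1864.0]
Outside: 2429 → excluded.
Retained (n=10): Σ = 5518, mean = 5518/10 = 551.800

551.8 ms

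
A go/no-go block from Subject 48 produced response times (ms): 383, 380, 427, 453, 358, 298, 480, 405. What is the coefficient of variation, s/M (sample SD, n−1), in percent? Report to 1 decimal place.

14.3%

n = 8, Σ = 3184, M = 398.0000
Σ(x−M)² = 22788.000; s = √(22788.000/7) = 57.0564
CV = 57.0564 / 398.0000 = 0.14336 = 14.336%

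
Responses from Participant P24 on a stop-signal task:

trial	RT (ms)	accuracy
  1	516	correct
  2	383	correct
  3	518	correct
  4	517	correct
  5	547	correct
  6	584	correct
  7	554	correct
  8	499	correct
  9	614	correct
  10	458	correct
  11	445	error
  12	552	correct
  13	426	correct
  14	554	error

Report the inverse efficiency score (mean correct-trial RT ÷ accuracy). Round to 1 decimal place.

599.7 ms

Correct trials (n=12): 516, 383, 518, 517, 547, 584, 554, 499, 614, 458, 552, 426
Mean correct RT = 6168/12 = 514.0000 ms
Proportion correct = 12/14
IES = 514.0000 / (12/14) = 599.667 ms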